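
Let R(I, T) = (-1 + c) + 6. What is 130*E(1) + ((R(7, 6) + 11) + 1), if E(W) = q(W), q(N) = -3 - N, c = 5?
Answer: -498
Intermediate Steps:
R(I, T) = 10 (R(I, T) = (-1 + 5) + 6 = 4 + 6 = 10)
E(W) = -3 - W
130*E(1) + ((R(7, 6) + 11) + 1) = 130*(-3 - 1*1) + ((10 + 11) + 1) = 130*(-3 - 1) + (21 + 1) = 130*(-4) + 22 = -520 + 22 = -498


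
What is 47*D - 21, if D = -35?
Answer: -1666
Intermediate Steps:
47*D - 21 = 47*(-35) - 21 = -1645 - 21 = -1666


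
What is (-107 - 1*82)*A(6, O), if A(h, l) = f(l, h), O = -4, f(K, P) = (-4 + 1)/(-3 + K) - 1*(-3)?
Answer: -648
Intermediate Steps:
f(K, P) = 3 - 3/(-3 + K) (f(K, P) = -3/(-3 + K) + 3 = 3 - 3/(-3 + K))
A(h, l) = 3*(-4 + l)/(-3 + l)
(-107 - 1*82)*A(6, O) = (-107 - 1*82)*(3*(-4 - 4)/(-3 - 4)) = (-107 - 82)*(3*(-8)/(-7)) = -567*(-1)*(-8)/7 = -189*24/7 = -648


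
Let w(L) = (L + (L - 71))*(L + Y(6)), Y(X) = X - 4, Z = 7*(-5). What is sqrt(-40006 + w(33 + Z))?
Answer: I*sqrt(40006) ≈ 200.01*I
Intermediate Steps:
Z = -35
Y(X) = -4 + X
w(L) = (-71 + 2*L)*(2 + L) (w(L) = (L + (L - 71))*(L + (-4 + 6)) = (L + (-71 + L))*(L + 2) = (-71 + 2*L)*(2 + L))
sqrt(-40006 + w(33 + Z)) = sqrt(-40006 + (-142 - 67*(33 - 35) + 2*(33 - 35)**2)) = sqrt(-40006 + (-142 - 67*(-2) + 2*(-2)**2)) = sqrt(-40006 + (-142 + 134 + 2*4)) = sqrt(-40006 + (-142 + 134 + 8)) = sqrt(-40006 + 0) = sqrt(-40006) = I*sqrt(40006)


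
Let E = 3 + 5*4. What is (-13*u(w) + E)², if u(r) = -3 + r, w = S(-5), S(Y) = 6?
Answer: 256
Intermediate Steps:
w = 6
E = 23 (E = 3 + 20 = 23)
(-13*u(w) + E)² = (-13*(-3 + 6) + 23)² = (-13*3 + 23)² = (-39 + 23)² = (-16)² = 256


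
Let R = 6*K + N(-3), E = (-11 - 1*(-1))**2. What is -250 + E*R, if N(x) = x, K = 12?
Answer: 6650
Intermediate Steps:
E = 100 (E = (-11 + 1)**2 = (-10)**2 = 100)
R = 69 (R = 6*12 - 3 = 72 - 3 = 69)
-250 + E*R = -250 + 100*69 = -250 + 6900 = 6650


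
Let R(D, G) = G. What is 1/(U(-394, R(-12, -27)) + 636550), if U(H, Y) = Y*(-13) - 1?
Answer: 1/636900 ≈ 1.5701e-6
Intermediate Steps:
U(H, Y) = -1 - 13*Y (U(H, Y) = -13*Y - 1 = -1 - 13*Y)
1/(U(-394, R(-12, -27)) + 636550) = 1/((-1 - 13*(-27)) + 636550) = 1/((-1 + 351) + 636550) = 1/(350 + 636550) = 1/636900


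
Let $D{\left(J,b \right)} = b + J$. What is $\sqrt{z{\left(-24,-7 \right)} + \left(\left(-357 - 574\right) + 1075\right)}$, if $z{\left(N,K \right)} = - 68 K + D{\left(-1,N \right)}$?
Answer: $\sqrt{595} \approx 24.393$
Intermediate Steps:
$D{\left(J,b \right)} = J + b$
$z{\left(N,K \right)} = -1 + N - 68 K$ ($z{\left(N,K \right)} = - 68 K + \left(-1 + N\right) = -1 + N - 68 K$)
$\sqrt{z{\left(-24,-7 \right)} + \left(\left(-357 - 574\right) + 1075\right)} = \sqrt{\left(-1 - 24 - -476\right) + \left(\left(-357 - 574\right) + 1075\right)} = \sqrt{\left(-1 - 24 + 476\right) + \left(-931 + 1075\right)} = \sqrt{451 + 144} = \sqrt{595}$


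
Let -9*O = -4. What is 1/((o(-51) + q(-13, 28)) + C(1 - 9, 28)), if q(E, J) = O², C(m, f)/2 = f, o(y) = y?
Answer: 81/421 ≈ 0.19240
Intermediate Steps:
C(m, f) = 2*f
O = 4/9 (O = -⅑*(-4) = 4/9 ≈ 0.44444)
q(E, J) = 16/81 (q(E, J) = (4/9)² = 16/81)
1/((o(-51) + q(-13, 28)) + C(1 - 9, 28)) = 1/((-51 + 16/81) + 2*28) = 1/(-4115/81 + 56) = 1/(421/81) = 81/421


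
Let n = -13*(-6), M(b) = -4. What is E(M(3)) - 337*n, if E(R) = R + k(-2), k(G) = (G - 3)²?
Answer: -26265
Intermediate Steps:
k(G) = (-3 + G)²
E(R) = 25 + R (E(R) = R + (-3 - 2)² = R + (-5)² = R + 25 = 25 + R)
n = 78
E(M(3)) - 337*n = (25 - 4) - 337*78 = 21 - 26286 = -26265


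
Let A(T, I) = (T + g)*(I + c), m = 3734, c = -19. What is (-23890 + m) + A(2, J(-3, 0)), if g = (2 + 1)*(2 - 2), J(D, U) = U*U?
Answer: -20194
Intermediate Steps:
J(D, U) = U²
g = 0 (g = 3*0 = 0)
A(T, I) = T*(-19 + I) (A(T, I) = (T + 0)*(I - 19) = T*(-19 + I))
(-23890 + m) + A(2, J(-3, 0)) = (-23890 + 3734) + 2*(-19 + 0²) = -20156 + 2*(-19 + 0) = -20156 + 2*(-19) = -20156 - 38 = -20194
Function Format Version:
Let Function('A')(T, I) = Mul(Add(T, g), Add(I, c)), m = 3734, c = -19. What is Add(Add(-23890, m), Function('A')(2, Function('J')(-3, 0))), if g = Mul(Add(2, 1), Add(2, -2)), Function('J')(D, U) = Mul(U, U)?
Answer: -20194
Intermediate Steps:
Function('J')(D, U) = Pow(U, 2)
g = 0 (g = Mul(3, 0) = 0)
Function('A')(T, I) = Mul(T, Add(-19, I)) (Function('A')(T, I) = Mul(Add(T, 0), Add(I, -19)) = Mul(T, Add(-19, I)))
Add(Add(-23890, m), Function('A')(2, Function('J')(-3, 0))) = Add(Add(-23890, 3734), Mul(2, Add(-19, Pow(0, 2)))) = Add(-20156, Mul(2, Add(-19, 0))) = Add(-20156, Mul(2, -19)) = Add(-20156, -38) = -20194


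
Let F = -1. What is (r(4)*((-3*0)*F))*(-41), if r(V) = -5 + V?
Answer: 0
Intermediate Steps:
(r(4)*((-3*0)*F))*(-41) = ((-5 + 4)*(-3*0*(-1)))*(-41) = -0*(-1)*(-41) = -1*0*(-41) = 0*(-41) = 0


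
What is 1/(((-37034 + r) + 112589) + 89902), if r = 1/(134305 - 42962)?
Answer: 91343/15113338752 ≈ 6.0439e-6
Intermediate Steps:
r = 1/91343 ≈ 1.0948e-5
1/(((-37034 + r) + 112589) + 89902) = 1/(((-37034 + 1/91343) + 112589) + 89902) = 1/((-3382796661/91343 + 112589) + 89902) = 1/(6901420366/91343 + 89902) = 1/(15113338752/91343) = 91343/15113338752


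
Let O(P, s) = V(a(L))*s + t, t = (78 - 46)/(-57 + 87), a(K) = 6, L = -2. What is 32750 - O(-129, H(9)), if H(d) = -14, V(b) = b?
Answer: 492494/15 ≈ 32833.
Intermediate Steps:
t = 16/15 (t = 32/30 = 32*(1/30) = 16/15 ≈ 1.0667)
O(P, s) = 16/15 + 6*s (O(P, s) = 6*s + 16/15 = 16/15 + 6*s)
32750 - O(-129, H(9)) = 32750 - (16/15 + 6*(-14)) = 32750 - (16/15 - 84) = 32750 - 1*(-1244/15) = 32750 + 1244/15 = 492494/15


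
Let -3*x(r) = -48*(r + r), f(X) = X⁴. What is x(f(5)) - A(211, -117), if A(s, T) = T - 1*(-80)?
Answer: 20037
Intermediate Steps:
A(s, T) = 80 + T (A(s, T) = T + 80 = 80 + T)
x(r) = 32*r (x(r) = -(-16)*(r + r) = -(-16)*2*r = -(-32)*r = 32*r)
x(f(5)) - A(211, -117) = 32*5⁴ - (80 - 117) = 32*625 - 1*(-37) = 20000 + 37 = 20037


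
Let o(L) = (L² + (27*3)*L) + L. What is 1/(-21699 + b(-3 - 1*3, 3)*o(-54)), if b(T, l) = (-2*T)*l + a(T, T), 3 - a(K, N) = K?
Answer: -1/89739 ≈ -1.1143e-5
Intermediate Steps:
a(K, N) = 3 - K
b(T, l) = 3 - T - 2*T*l (b(T, l) = (-2*T)*l + (3 - T) = -2*T*l + (3 - T) = 3 - T - 2*T*l)
o(L) = L² + 82*L (o(L) = (L² + 81*L) + L = L² + 82*L)
1/(-21699 + b(-3 - 1*3, 3)*o(-54)) = 1/(-21699 + (3 - (-3 - 1*3) - 2*(-3 - 1*3)*3)*(-54*(82 - 54))) = 1/(-21699 + (3 - (-3 - 3) - 2*(-3 - 3)*3)*(-54*28)) = 1/(-21699 + (3 - 1*(-6) - 2*(-6)*3)*(-1512)) = 1/(-21699 + (3 + 6 + 36)*(-1512)) = 1/(-21699 + 45*(-1512)) = 1/(-21699 - 68040) = 1/(-89739) = -1/89739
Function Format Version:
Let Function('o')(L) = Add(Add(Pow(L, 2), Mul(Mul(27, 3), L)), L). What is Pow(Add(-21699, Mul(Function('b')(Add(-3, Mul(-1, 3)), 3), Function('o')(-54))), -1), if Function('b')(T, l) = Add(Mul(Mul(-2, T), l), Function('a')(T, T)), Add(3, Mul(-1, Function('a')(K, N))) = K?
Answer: Rational(-1, 89739) ≈ -1.1143e-5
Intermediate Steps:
Function('a')(K, N) = Add(3, Mul(-1, K))
Function('b')(T, l) = Add(3, Mul(-1, T), Mul(-2, T, l)) (Function('b')(T, l) = Add(Mul(Mul(-2, T), l), Add(3, Mul(-1, T))) = Add(Mul(-2, T, l), Add(3, Mul(-1, T))) = Add(3, Mul(-1, T), Mul(-2, T, l)))
Function('o')(L) = Add(Pow(L, 2), Mul(82, L)) (Function('o')(L) = Add(Add(Pow(L, 2), Mul(81, L)), L) = Add(Pow(L, 2), Mul(82, L)))
Pow(Add(-21699, Mul(Function('b')(Add(-3, Mul(-1, 3)), 3), Function('o')(-54))), -1) = Pow(Add(-21699, Mul(Add(3, Mul(-1, Add(-3, Mul(-1, 3))), Mul(-2, Add(-3, Mul(-1, 3)), 3)), Mul(-54, Add(82, -54)))), -1) = Pow(Add(-21699, Mul(Add(3, Mul(-1, Add(-3, -3)), Mul(-2, Add(-3, -3), 3)), Mul(-54, 28))), -1) = Pow(Add(-21699, Mul(Add(3, Mul(-1, -6), Mul(-2, -6, 3)), -1512)), -1) = Pow(Add(-21699, Mul(Add(3, 6, 36), -1512)), -1) = Pow(Add(-21699, Mul(45, -1512)), -1) = Pow(Add(-21699, -68040), -1) = Pow(-89739, -1) = Rational(-1, 89739)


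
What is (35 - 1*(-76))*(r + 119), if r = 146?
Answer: 29415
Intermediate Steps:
(35 - 1*(-76))*(r + 119) = (35 - 1*(-76))*(146 + 119) = (35 + 76)*265 = 111*265 = 29415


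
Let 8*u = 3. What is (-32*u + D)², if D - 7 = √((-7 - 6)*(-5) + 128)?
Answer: (5 - √193)² ≈ 79.076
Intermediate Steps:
u = 3/8 (u = (⅛)*3 = 3/8 ≈ 0.37500)
D = 7 + √193 (D = 7 + √((-7 - 6)*(-5) + 128) = 7 + √(-13*(-5) + 128) = 7 + √(65 + 128) = 7 + √193 ≈ 20.892)
(-32*u + D)² = (-32*3/8 + (7 + √193))² = (-12 + (7 + √193))² = (-5 + √193)²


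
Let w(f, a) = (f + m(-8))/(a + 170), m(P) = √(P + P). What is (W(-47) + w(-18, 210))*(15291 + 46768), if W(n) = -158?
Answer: -1863569711/190 + 62059*I/95 ≈ -9.8083e+6 + 653.25*I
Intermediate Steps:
m(P) = √2*√P (m(P) = √(2*P) = √2*√P)
w(f, a) = (f + 4*I)/(170 + a) (w(f, a) = (f + √2*√(-8))/(a + 170) = (f + √2*(2*I*√2))/(170 + a) = (f + 4*I)/(170 + a))
(W(-47) + w(-18, 210))*(15291 + 46768) = (-158 + (-18 + 4*I)/(170 + 210))*(15291 + 46768) = (-158 + (-18 + 4*I)/380)*62059 = (-158 + (-9/190 + I/95))*62059 = (-30029/190 + I/95)*62059 = -1863569711/190 + 62059*I/95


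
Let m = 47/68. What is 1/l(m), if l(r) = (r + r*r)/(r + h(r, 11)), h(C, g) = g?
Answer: 10812/1081 ≈ 10.002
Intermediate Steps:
m = 47/68 (m = 47*(1/68) = 47/68 ≈ 0.69118)
l(r) = (r + r²)/(11 + r) (l(r) = (r + r*r)/(r + 11) = (r + r²)/(11 + r))
1/l(m) = 1/(47*(1 + 47/68)/(68*(11 + 47/68))) = 1/((47/68)*(115/68)/(795/68)) = 1/((47/68)*(68/795)*(115/68)) = 1/(1081/10812) = 10812/1081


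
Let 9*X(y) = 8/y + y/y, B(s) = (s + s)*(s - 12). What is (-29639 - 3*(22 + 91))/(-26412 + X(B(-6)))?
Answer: 3642327/3209044 ≈ 1.1350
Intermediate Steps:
B(s) = 2*s*(-12 + s) (B(s) = (2*s)*(-12 + s) = 2*s*(-12 + s))
X(y) = ⅑ + 8/(9*y) (X(y) = (8/y + y/y)/9 = (8/y + 1)/9 = (1 + 8/y)/9 = ⅑ + 8/(9*y))
(-29639 - 3*(22 + 91))/(-26412 + X(B(-6))) = (-29639 - 3*(22 + 91))/(-26412 + (8 + 2*(-6)*(-12 - 6))/(9*((2*(-6)*(-12 - 6))))) = (-29639 - 3*113)/(-26412 + (8 + 2*(-6)*(-18))/(9*((2*(-6)*(-18))))) = (-29639 - 339)/(-26412 + (⅑)*(8 + 216)/216) = -29978/(-26412 + (⅑)*(1/216)*224) = -29978/(-26412 + 28/243) = -29978/(-6418088/243) = -29978*(-243/6418088) = 3642327/3209044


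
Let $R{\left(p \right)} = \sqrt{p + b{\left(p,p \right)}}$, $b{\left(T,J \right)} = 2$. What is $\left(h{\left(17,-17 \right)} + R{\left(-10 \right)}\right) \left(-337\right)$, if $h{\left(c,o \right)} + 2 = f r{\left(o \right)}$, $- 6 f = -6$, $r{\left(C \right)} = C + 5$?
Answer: $4718 - 674 i \sqrt{2} \approx 4718.0 - 953.18 i$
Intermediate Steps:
$r{\left(C \right)} = 5 + C$
$f = 1$ ($f = \left(- \frac{1}{6}\right) \left(-6\right) = 1$)
$h{\left(c,o \right)} = 3 + o$ ($h{\left(c,o \right)} = -2 + 1 \left(5 + o\right) = -2 + \left(5 + o\right) = 3 + o$)
$R{\left(p \right)} = \sqrt{2 + p}$ ($R{\left(p \right)} = \sqrt{p + 2} = \sqrt{2 + p}$)
$\left(h{\left(17,-17 \right)} + R{\left(-10 \right)}\right) \left(-337\right) = \left(\left(3 - 17\right) + \sqrt{2 - 10}\right) \left(-337\right) = \left(-14 + \sqrt{-8}\right) \left(-337\right) = \left(-14 + 2 i \sqrt{2}\right) \left(-337\right) = 4718 - 674 i \sqrt{2}$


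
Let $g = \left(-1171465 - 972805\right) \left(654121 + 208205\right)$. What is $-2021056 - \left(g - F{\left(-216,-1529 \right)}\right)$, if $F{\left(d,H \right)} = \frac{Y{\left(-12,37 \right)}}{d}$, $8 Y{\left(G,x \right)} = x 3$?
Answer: $\frac{1065057264555227}{576} \approx 1.8491 \cdot 10^{12}$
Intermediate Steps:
$Y{\left(G,x \right)} = \frac{3 x}{8}$ ($Y{\left(G,x \right)} = \frac{x 3}{8} = \frac{3 x}{8}$)
$F{\left(d,H \right)} = \frac{111}{8 d}$ ($F{\left(d,H \right)} = \frac{\frac{3}{8} \cdot 37}{d} = \frac{111}{8 d}$)
$g = -1849059772020$ ($g = \left(-2144270\right) 862326 = -1849059772020$)
$-2021056 - \left(g - F{\left(-216,-1529 \right)}\right) = -2021056 - \left(-1849059772020 - \frac{111}{8 \left(-216\right)}\right) = -2021056 - \left(-1849059772020 - \frac{111}{8} \left(- \frac{1}{216}\right)\right) = -2021056 - \left(-1849059772020 - - \frac{37}{576}\right) = -2021056 - \left(-1849059772020 + \frac{37}{576}\right) = -2021056 - - \frac{1065058428683483}{576} = -2021056 + \frac{1065058428683483}{576} = \frac{1065057264555227}{576}$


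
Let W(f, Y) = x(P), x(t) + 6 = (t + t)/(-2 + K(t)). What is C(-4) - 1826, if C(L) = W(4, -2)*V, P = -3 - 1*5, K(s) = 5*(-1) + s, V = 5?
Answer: -5552/3 ≈ -1850.7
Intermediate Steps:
K(s) = -5 + s
P = -8 (P = -3 - 5 = -8)
x(t) = -6 + 2*t/(-7 + t) (x(t) = -6 + (t + t)/(-2 + (-5 + t)) = -6 + (2*t)/(-7 + t) = -6 + 2*t/(-7 + t))
W(f, Y) = -74/15 (W(f, Y) = 2*(21 - 2*(-8))/(-7 - 8) = 2*(21 + 16)/(-15) = 2*(-1/15)*37 = -74/15)
C(L) = -74/3 (C(L) = -74/15*5 = -74/3)
C(-4) - 1826 = -74/3 - 1826 = -5552/3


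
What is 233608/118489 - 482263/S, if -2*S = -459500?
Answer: -3471422607/27222847750 ≈ -0.12752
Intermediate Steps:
S = 229750 (S = -½*(-459500) = 229750)
233608/118489 - 482263/S = 233608/118489 - 482263/229750 = -3471422607/27222847750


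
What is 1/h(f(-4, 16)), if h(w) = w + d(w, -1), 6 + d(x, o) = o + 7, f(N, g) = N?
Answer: -1/4 ≈ -0.25000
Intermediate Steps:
d(x, o) = 1 + o (d(x, o) = -6 + (o + 7) = -6 + (7 + o) = 1 + o)
h(w) = w (h(w) = w + (1 - 1) = w + 0 = w)
1/h(f(-4, 16)) = 1/(-4) = -1/4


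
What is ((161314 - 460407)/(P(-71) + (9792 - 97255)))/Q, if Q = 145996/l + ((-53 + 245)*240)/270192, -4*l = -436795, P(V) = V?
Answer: 735385658317115/324450822750624 ≈ 2.2666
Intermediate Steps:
l = 436795/4 (l = -¼*(-436795) = 436795/4 ≈ 1.0920e+5)
Q = 3706569136/2458719055 (Q = 145996/(436795/4) + ((-53 + 245)*240)/270192 = 145996*(4/436795) + (192*240)*(1/270192) = 583984/436795 + 46080*(1/270192) = 583984/436795 + 960/5629 = 3706569136/2458719055 ≈ 1.5075)
((161314 - 460407)/(P(-71) + (9792 - 97255)))/Q = ((161314 - 460407)/(-71 + (9792 - 97255)))/(3706569136/2458719055) = -299093/(-71 - 87463)*(2458719055/3706569136) = -299093/(-87534)*(2458719055/3706569136) = -299093*(-1/87534)*(2458719055/3706569136) = (299093/87534)*(2458719055/3706569136) = 735385658317115/324450822750624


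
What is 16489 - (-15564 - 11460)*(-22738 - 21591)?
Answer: -1197930407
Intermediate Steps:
16489 - (-15564 - 11460)*(-22738 - 21591) = 16489 - (-27024)*(-44329) = 16489 - 1*1197946896 = 16489 - 1197946896 = -1197930407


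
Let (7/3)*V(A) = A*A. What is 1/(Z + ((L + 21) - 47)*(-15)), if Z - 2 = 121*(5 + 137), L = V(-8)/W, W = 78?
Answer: 91/1598754 ≈ 5.6919e-5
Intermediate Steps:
V(A) = 3*A²/7 (V(A) = 3*(A*A)/7 = 3*A²/7)
L = 32/91 (L = ((3/7)*(-8)²)/78 = ((3/7)*64)*(1/78) = (192/7)*(1/78) = 32/91 ≈ 0.35165)
Z = 17184 (Z = 2 + 121*(5 + 137) = 2 + 121*142 = 2 + 17182 = 17184)
1/(Z + ((L + 21) - 47)*(-15)) = 1/(17184 + ((32/91 + 21) - 47)*(-15)) = 1/(17184 + (1943/91 - 47)*(-15)) = 1/(17184 - 2334/91*(-15)) = 1/(17184 + 35010/91) = 1/(1598754/91) = 91/1598754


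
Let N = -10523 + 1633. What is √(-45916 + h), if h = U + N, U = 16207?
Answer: 11*I*√319 ≈ 196.47*I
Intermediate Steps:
N = -8890
h = 7317 (h = 16207 - 8890 = 7317)
√(-45916 + h) = √(-45916 + 7317) = √(-38599) = 11*I*√319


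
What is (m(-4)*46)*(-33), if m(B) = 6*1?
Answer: -9108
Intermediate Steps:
m(B) = 6
(m(-4)*46)*(-33) = (6*46)*(-33) = 276*(-33) = -9108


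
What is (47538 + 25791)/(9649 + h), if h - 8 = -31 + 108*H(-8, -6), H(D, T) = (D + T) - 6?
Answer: 73329/7466 ≈ 9.8217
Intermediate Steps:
H(D, T) = -6 + D + T
h = -2183 (h = 8 + (-31 + 108*(-6 - 8 - 6)) = 8 + (-31 + 108*(-20)) = 8 + (-31 - 2160) = 8 - 2191 = -2183)
(47538 + 25791)/(9649 + h) = (47538 + 25791)/(9649 - 2183) = 73329/7466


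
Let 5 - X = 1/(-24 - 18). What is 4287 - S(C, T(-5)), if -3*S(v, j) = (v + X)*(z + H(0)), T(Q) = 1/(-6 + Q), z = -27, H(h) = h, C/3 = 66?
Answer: 34437/14 ≈ 2459.8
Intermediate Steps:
C = 198 (C = 3*66 = 198)
X = 211/42 (X = 5 - 1/(-24 - 18) = 5 - 1/(-42) = 5 - 1*(-1/42) = 5 + 1/42 = 211/42 ≈ 5.0238)
S(v, j) = 633/14 + 9*v (S(v, j) = -(v + 211/42)*(-27 + 0)/3 = -(211/42 + v)*(-27)/3 = -(-1899/14 - 27*v)/3 = 633/14 + 9*v)
4287 - S(C, T(-5)) = 4287 - (633/14 + 9*198) = 4287 - (633/14 + 1782) = 4287 - 1*25581/14 = 4287 - 25581/14 = 34437/14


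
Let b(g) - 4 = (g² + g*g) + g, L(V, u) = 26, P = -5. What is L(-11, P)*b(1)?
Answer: 182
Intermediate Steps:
b(g) = 4 + g + 2*g² (b(g) = 4 + ((g² + g*g) + g) = 4 + ((g² + g²) + g) = 4 + (2*g² + g) = 4 + (g + 2*g²) = 4 + g + 2*g²)
L(-11, P)*b(1) = 26*(4 + 1 + 2*1²) = 26*(4 + 1 + 2*1) = 26*(4 + 1 + 2) = 26*7 = 182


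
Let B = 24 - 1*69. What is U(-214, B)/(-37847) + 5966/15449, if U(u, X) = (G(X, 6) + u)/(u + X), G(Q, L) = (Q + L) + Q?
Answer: 8353764788/21633837211 ≈ 0.38614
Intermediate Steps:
G(Q, L) = L + 2*Q (G(Q, L) = (L + Q) + Q = L + 2*Q)
B = -45 (B = 24 - 69 = -45)
U(u, X) = (6 + u + 2*X)/(X + u) (U(u, X) = ((6 + 2*X) + u)/(u + X) = (6 + u + 2*X)/(X + u))
U(-214, B)/(-37847) + 5966/15449 = ((6 - 214 + 2*(-45))/(-45 - 214))/(-37847) + 5966/15449 = ((6 - 214 - 90)/(-259))*(-1/37847) + 5966*(1/15449) = -1/259*(-298)*(-1/37847) + 5966/15449 = (298/259)*(-1/37847) + 5966/15449 = -298/9802373 + 5966/15449 = 8353764788/21633837211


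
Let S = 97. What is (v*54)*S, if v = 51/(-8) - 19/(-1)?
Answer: 264519/4 ≈ 66130.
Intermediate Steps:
v = 101/8 (v = 51*(-⅛) - 19*(-1) = -51/8 + 19 = 101/8 ≈ 12.625)
(v*54)*S = ((101/8)*54)*97 = (2727/4)*97 = 264519/4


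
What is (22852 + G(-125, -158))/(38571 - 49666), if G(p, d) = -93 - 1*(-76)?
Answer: -4567/2219 ≈ -2.0581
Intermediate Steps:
G(p, d) = -17 (G(p, d) = -93 + 76 = -17)
(22852 + G(-125, -158))/(38571 - 49666) = (22852 - 17)/(38571 - 49666) = 22835/(-11095) = 22835*(-1/11095) = -4567/2219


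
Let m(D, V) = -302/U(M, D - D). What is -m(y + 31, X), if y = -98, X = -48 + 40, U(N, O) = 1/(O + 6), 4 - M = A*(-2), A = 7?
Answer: 1812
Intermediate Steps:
M = 18 (M = 4 - 7*(-2) = 4 - 1*(-14) = 4 + 14 = 18)
U(N, O) = 1/(6 + O)
X = -8
m(D, V) = -1812 (m(D, V) = -302/(1/(6 + (D - D))) = -302/(1/(6 + 0)) = -302/(1/6) = -302/1/6 = -302*6 = -1812)
-m(y + 31, X) = -1*(-1812) = 1812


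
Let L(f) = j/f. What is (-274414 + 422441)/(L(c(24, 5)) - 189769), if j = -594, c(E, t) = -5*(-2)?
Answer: -740135/949142 ≈ -0.77979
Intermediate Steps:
c(E, t) = 10
L(f) = -594/f
(-274414 + 422441)/(L(c(24, 5)) - 189769) = (-274414 + 422441)/(-594/10 - 189769) = 148027/(-594*1/10 - 189769) = 148027/(-297/5 - 189769) = 148027/(-949142/5) = 148027*(-5/949142) = -740135/949142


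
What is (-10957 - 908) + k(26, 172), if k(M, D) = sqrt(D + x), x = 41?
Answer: -11865 + sqrt(213) ≈ -11850.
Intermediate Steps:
k(M, D) = sqrt(41 + D) (k(M, D) = sqrt(D + 41) = sqrt(41 + D))
(-10957 - 908) + k(26, 172) = (-10957 - 908) + sqrt(41 + 172) = -11865 + sqrt(213)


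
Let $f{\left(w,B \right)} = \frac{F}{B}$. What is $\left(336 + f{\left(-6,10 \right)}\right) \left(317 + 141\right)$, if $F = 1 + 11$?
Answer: $\frac{772188}{5} \approx 1.5444 \cdot 10^{5}$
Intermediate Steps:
$F = 12$
$f{\left(w,B \right)} = \frac{12}{B}$
$\left(336 + f{\left(-6,10 \right)}\right) \left(317 + 141\right) = \left(336 + \frac{12}{10}\right) \left(317 + 141\right) = \left(336 + 12 \cdot \frac{1}{10}\right) 458 = \left(336 + \frac{6}{5}\right) 458 = \frac{1686}{5} \cdot 458 = \frac{772188}{5}$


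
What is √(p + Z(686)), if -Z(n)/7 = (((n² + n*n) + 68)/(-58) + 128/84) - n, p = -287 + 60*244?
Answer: √1004744469/87 ≈ 364.34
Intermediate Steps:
p = 14353 (p = -287 + 14640 = 14353)
Z(n) = -214/87 + 7*n + 7*n²/29 (Z(n) = -7*((((n² + n*n) + 68)/(-58) + 128/84) - n) = -7*((((n² + n²) + 68)*(-1/58) + 128*(1/84)) - n) = -7*(((2*n² + 68)*(-1/58) + 32/21) - n) = -7*(((68 + 2*n²)*(-1/58) + 32/21) - n) = -7*(((-34/29 - n²/29) + 32/21) - n) = -7*((214/609 - n²/29) - n) = -7*(214/609 - n - n²/29) = -214/87 + 7*n + 7*n²/29)
√(p + Z(686)) = √(14353 + (-214/87 + 7*686 + (7/29)*686²)) = √(14353 + (-214/87 + 4802 + (7/29)*470596)) = √(14353 + (-214/87 + 4802 + 3294172/29)) = √(14353 + 10300076/87) = √(11548787/87) = √1004744469/87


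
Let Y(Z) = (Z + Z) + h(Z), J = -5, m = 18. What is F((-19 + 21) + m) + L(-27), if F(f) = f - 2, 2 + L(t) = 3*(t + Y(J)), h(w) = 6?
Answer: -77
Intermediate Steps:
Y(Z) = 6 + 2*Z (Y(Z) = (Z + Z) + 6 = 2*Z + 6 = 6 + 2*Z)
L(t) = -14 + 3*t (L(t) = -2 + 3*(t + (6 + 2*(-5))) = -2 + 3*(t + (6 - 10)) = -2 + 3*(t - 4) = -2 + 3*(-4 + t) = -2 + (-12 + 3*t) = -14 + 3*t)
F(f) = -2 + f
F((-19 + 21) + m) + L(-27) = (-2 + ((-19 + 21) + 18)) + (-14 + 3*(-27)) = (-2 + (2 + 18)) + (-14 - 81) = (-2 + 20) - 95 = 18 - 95 = -77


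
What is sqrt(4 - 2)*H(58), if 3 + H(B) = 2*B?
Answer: 113*sqrt(2) ≈ 159.81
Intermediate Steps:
H(B) = -3 + 2*B
sqrt(4 - 2)*H(58) = sqrt(4 - 2)*(-3 + 2*58) = sqrt(2)*(-3 + 116) = sqrt(2)*113 = 113*sqrt(2)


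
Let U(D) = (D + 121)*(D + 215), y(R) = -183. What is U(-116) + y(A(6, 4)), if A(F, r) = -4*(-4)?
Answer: 312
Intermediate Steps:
A(F, r) = 16
U(D) = (121 + D)*(215 + D)
U(-116) + y(A(6, 4)) = (26015 + (-116)**2 + 336*(-116)) - 183 = (26015 + 13456 - 38976) - 183 = 495 - 183 = 312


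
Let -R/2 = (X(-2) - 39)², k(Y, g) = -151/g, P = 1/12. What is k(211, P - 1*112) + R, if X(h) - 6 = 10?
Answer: -1419082/1343 ≈ -1056.7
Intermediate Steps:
X(h) = 16 (X(h) = 6 + 10 = 16)
P = 1/12 ≈ 0.083333
R = -1058 (R = -2*(16 - 39)² = -2*(-23)² = -2*529 = -1058)
k(211, P - 1*112) + R = -151/(1/12 - 1*112) - 1058 = -151/(1/12 - 112) - 1058 = -151/(-1343/12) - 1058 = -151*(-12/1343) - 1058 = 1812/1343 - 1058 = -1419082/1343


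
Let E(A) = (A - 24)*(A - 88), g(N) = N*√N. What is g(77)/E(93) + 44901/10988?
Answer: 44901/10988 + 77*√77/345 ≈ 6.0448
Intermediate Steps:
g(N) = N^(3/2)
E(A) = (-88 + A)*(-24 + A) (E(A) = (-24 + A)*(-88 + A) = (-88 + A)*(-24 + A))
g(77)/E(93) + 44901/10988 = 77^(3/2)/(2112 + 93² - 112*93) + 44901/10988 = (77*√77)/(2112 + 8649 - 10416) + 44901*(1/10988) = (77*√77)/345 + 44901/10988 = (77*√77)*(1/345) + 44901/10988 = 77*√77/345 + 44901/10988 = 44901/10988 + 77*√77/345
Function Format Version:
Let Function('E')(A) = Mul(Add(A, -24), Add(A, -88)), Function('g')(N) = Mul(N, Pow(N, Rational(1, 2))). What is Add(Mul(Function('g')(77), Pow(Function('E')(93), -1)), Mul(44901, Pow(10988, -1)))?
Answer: Add(Rational(44901, 10988), Mul(Rational(77, 345), Pow(77, Rational(1, 2)))) ≈ 6.0448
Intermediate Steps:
Function('g')(N) = Pow(N, Rational(3, 2))
Function('E')(A) = Mul(Add(-88, A), Add(-24, A)) (Function('E')(A) = Mul(Add(-24, A), Add(-88, A)) = Mul(Add(-88, A), Add(-24, A)))
Add(Mul(Function('g')(77), Pow(Function('E')(93), -1)), Mul(44901, Pow(10988, -1))) = Add(Mul(Pow(77, Rational(3, 2)), Pow(Add(2112, Pow(93, 2), Mul(-112, 93)), -1)), Mul(44901, Pow(10988, -1))) = Add(Mul(Mul(77, Pow(77, Rational(1, 2))), Pow(Add(2112, 8649, -10416), -1)), Mul(44901, Rational(1, 10988))) = Add(Mul(Mul(77, Pow(77, Rational(1, 2))), Pow(345, -1)), Rational(44901, 10988)) = Add(Mul(Mul(77, Pow(77, Rational(1, 2))), Rational(1, 345)), Rational(44901, 10988)) = Add(Mul(Rational(77, 345), Pow(77, Rational(1, 2))), Rational(44901, 10988)) = Add(Rational(44901, 10988), Mul(Rational(77, 345), Pow(77, Rational(1, 2))))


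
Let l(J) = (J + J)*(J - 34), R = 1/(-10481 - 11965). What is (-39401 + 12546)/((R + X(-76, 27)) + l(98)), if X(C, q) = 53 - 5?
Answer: -602787330/282640031 ≈ -2.1327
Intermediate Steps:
R = -1/22446 (R = 1/(-22446) = -1/22446 ≈ -4.4551e-5)
X(C, q) = 48
l(J) = 2*J*(-34 + J) (l(J) = (2*J)*(-34 + J) = 2*J*(-34 + J))
(-39401 + 12546)/((R + X(-76, 27)) + l(98)) = (-39401 + 12546)/((-1/22446 + 48) + 2*98*(-34 + 98)) = -26855/(1077407/22446 + 2*98*64) = -26855/(1077407/22446 + 12544) = -26855/282640031/22446 = -26855*22446/282640031 = -602787330/282640031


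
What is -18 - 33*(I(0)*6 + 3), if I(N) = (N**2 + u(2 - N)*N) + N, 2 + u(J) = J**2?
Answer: -117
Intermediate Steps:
u(J) = -2 + J**2
I(N) = N + N**2 + N*(-2 + (2 - N)**2) (I(N) = (N**2 + (-2 + (2 - N)**2)*N) + N = (N**2 + N*(-2 + (2 - N)**2)) + N = N + N**2 + N*(-2 + (2 - N)**2))
-18 - 33*(I(0)*6 + 3) = -18 - 33*((0*(-1 + 0 + (-2 + 0)**2))*6 + 3) = -18 - 33*((0*(-1 + 0 + (-2)**2))*6 + 3) = -18 - 33*((0*(-1 + 0 + 4))*6 + 3) = -18 - 33*((0*3)*6 + 3) = -18 - 33*(0*6 + 3) = -18 - 33*(0 + 3) = -18 - 33*3 = -18 - 99 = -117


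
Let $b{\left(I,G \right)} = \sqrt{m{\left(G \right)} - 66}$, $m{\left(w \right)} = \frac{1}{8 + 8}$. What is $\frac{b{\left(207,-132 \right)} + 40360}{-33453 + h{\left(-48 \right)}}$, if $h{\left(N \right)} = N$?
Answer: $- \frac{40360}{33501} - \frac{i \sqrt{1055}}{134004} \approx -1.2047 - 0.00024239 i$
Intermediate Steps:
$m{\left(w \right)} = \frac{1}{16}$
$b{\left(I,G \right)} = \frac{i \sqrt{1055}}{4}$ ($b{\left(I,G \right)} = \sqrt{\frac{1}{16} - 66} = \sqrt{- \frac{1055}{16}} = \frac{i \sqrt{1055}}{4}$)
$\frac{b{\left(207,-132 \right)} + 40360}{-33453 + h{\left(-48 \right)}} = \frac{\frac{i \sqrt{1055}}{4} + 40360}{-33453 - 48} = \frac{40360 + \frac{i \sqrt{1055}}{4}}{-33501} = \left(40360 + \frac{i \sqrt{1055}}{4}\right) \left(- \frac{1}{33501}\right) = - \frac{40360}{33501} - \frac{i \sqrt{1055}}{134004}$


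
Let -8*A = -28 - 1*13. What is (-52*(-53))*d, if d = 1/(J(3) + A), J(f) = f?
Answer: 1696/5 ≈ 339.20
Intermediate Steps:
A = 41/8 (A = -(-28 - 1*13)/8 = -(-28 - 13)/8 = -1/8*(-41) = 41/8 ≈ 5.1250)
d = 8/65 (d = 1/(3 + 41/8) = 1/(65/8) = 8/65 ≈ 0.12308)
(-52*(-53))*d = -52*(-53)*(8/65) = 2756*(8/65) = 1696/5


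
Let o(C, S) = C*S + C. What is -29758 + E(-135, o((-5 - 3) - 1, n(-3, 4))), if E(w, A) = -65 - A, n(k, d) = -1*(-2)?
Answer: -29796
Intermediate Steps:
n(k, d) = 2
o(C, S) = C + C*S
-29758 + E(-135, o((-5 - 3) - 1, n(-3, 4))) = -29758 + (-65 - ((-5 - 3) - 1)*(1 + 2)) = -29758 + (-65 - (-8 - 1)*3) = -29758 + (-65 - (-9)*3) = -29758 + (-65 - 1*(-27)) = -29758 + (-65 + 27) = -29758 - 38 = -29796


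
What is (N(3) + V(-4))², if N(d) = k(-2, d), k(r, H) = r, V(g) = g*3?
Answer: 196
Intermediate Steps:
V(g) = 3*g
N(d) = -2
(N(3) + V(-4))² = (-2 + 3*(-4))² = (-2 - 12)² = (-14)² = 196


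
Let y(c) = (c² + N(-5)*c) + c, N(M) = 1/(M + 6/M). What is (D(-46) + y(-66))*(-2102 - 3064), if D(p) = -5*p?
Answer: -725564700/31 ≈ -2.3405e+7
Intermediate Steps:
y(c) = c² + 26*c/31 (y(c) = (c² + (-5/(6 + (-5)²))*c) + c = (c² + (-5/(6 + 25))*c) + c = (c² + (-5/31)*c) + c = (c² + (-5*1/31)*c) + c = (c² - 5*c/31) + c = c² + 26*c/31)
(D(-46) + y(-66))*(-2102 - 3064) = (-5*(-46) + (1/31)*(-66)*(26 + 31*(-66)))*(-2102 - 3064) = (230 + (1/31)*(-66)*(26 - 2046))*(-5166) = (230 + (1/31)*(-66)*(-2020))*(-5166) = (230 + 133320/31)*(-5166) = (140450/31)*(-5166) = -725564700/31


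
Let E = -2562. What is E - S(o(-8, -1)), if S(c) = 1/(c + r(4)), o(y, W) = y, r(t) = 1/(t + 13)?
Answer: -345853/135 ≈ -2561.9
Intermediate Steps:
r(t) = 1/(13 + t)
S(c) = 1/(1/17 + c) (S(c) = 1/(c + 1/(13 + 4)) = 1/(c + 1/17) = 1/(1/17 + c))
E - S(o(-8, -1)) = -2562 - 17/(1 + 17*(-8)) = -2562 - 17/(1 - 136) = -2562 - 17/(-135) = -2562 - 17*(-1)/135 = -2562 - 1*(-17/135) = -2562 + 17/135 = -345853/135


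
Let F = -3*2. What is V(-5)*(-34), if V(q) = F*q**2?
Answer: 5100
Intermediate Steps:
F = -6
V(q) = -6*q**2
V(-5)*(-34) = -6*(-5)**2*(-34) = -6*25*(-34) = -150*(-34) = 5100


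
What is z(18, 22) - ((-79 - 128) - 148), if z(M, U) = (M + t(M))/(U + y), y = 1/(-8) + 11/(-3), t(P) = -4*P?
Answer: 153839/437 ≈ 352.03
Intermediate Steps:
y = -91/24 (y = 1*(-1/8) + 11*(-1/3) = -1/8 - 11/3 = -91/24 ≈ -3.7917)
z(M, U) = -3*M/(-91/24 + U) (z(M, U) = (M - 4*M)/(U - 91/24) = (-3*M)/(-91/24 + U) = -3*M/(-91/24 + U))
z(18, 22) - ((-79 - 128) - 148) = -72*18/(-91 + 24*22) - ((-79 - 128) - 148) = -72*18/(-91 + 528) - (-207 - 148) = -72*18/437 - 1*(-355) = -72*18*1/437 + 355 = -1296/437 + 355 = 153839/437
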